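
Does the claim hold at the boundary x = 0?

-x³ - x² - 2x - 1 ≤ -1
x = 0: LHS = -0³ - 0² - 2·0 - 1 = -1; -1 ≤ -1 — holds

The relation is satisfied at x = 0.

Answer: Yes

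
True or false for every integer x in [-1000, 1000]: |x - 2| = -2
The claim fails at x = 0:
x = 0: LHS = |0 - 2| = |-2| = 2; 2 = -2 — FAILS

Because a single integer refutes it, the statement is false.

Answer: False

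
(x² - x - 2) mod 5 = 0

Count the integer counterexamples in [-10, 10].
Counterexamples in [-10, 10]: {-10, -9, -7, -5, -4, -2, 0, 1, 3, 5, 6, 8, 10}.

Counting them gives 13 values.

Answer: 13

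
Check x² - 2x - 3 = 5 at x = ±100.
x = 100: LHS = 100² - 2·100 - 3 = 9797; 9797 = 5 — FAILS
x = -100: LHS = (-100)² - 2·(-100) - 3 = 10197; 10197 = 5 — FAILS

Answer: No, fails for both x = 100 and x = -100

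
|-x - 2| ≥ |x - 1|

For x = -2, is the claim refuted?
Substitute x = -2 into the relation:
x = -2: LHS = |-(-2) - 2| = |0| = 0, RHS = |(-2) - 1| = |-3| = 3; 0 ≥ 3 — FAILS

Since the claim fails at x = -2, this value is a counterexample.

Answer: Yes, x = -2 is a counterexample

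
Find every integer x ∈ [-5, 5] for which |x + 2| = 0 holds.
Holds for: {-2}
Fails for: {-5, -4, -3, -1, 0, 1, 2, 3, 4, 5}

Answer: {-2}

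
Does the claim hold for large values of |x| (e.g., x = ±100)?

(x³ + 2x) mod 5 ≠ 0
x = 100: LHS = (100³ + 2·100) mod 5 = 1000200 mod 5 = 0; 0 ≠ 0 — FAILS
x = -100: LHS = ((-100)³ + 2·(-100)) mod 5 = (-1000200) mod 5 = 0; 0 ≠ 0 — FAILS

Answer: No, fails for both x = 100 and x = -100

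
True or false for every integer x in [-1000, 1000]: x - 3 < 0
The claim fails at x = 3:
x = 3: LHS = 3 - 3 = 0; 0 < 0 — FAILS

Because a single integer refutes it, the statement is false.

Answer: False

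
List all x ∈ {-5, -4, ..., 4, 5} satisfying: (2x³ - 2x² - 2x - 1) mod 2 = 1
For a polynomial with integer coefficients, its value mod 2 depends only on x mod 2, so it suffices to check one representative of each residue class, x = 0, 1:
x = 0: LHS = (2·0³ - 2·0² - 2·0 - 1) mod 2 = (-1) mod 2 = 1; 1 = 1 — holds
x = 1: LHS = (2·1³ - 2·1² - 2·1 - 1) mod 2 = (-3) mod 2 = 1; 1 = 1 — holds
The relation holds in every residue class, so the relation holds for every integer in [-5, 5].

Answer: All integers in [-5, 5]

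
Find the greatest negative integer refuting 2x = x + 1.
Testing negative integers from -1 downward:
x = -1: LHS = 2·(-1) = -2, RHS = (-1) + 1 = 0; -2 = 0 — FAILS  ← closest negative counterexample to 0

Answer: x = -1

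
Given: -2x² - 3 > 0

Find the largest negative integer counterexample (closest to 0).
Testing negative integers from -1 downward:
x = -1: LHS = -2·(-1)² - 3 = -5; -5 > 0 — FAILS  ← closest negative counterexample to 0

Answer: x = -1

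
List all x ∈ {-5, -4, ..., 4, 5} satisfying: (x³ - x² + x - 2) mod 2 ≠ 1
Holds for: {-4, -2, 0, 2, 4}
Fails for: {-5, -3, -1, 1, 3, 5}

Answer: {-4, -2, 0, 2, 4}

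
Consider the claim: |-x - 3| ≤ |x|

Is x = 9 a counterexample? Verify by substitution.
Substitute x = 9 into the relation:
x = 9: LHS = |-9 - 3| = |-12| = 12, RHS = |9| = 9; 12 ≤ 9 — FAILS

Since the claim fails at x = 9, this value is a counterexample.

Answer: Yes, x = 9 is a counterexample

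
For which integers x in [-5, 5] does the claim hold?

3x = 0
Holds for: {0}
Fails for: {-5, -4, -3, -2, -1, 1, 2, 3, 4, 5}

Answer: {0}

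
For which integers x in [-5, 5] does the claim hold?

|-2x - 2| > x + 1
Holds for: {-5, -4, -3, -2, 0, 1, 2, 3, 4, 5}
Fails for: {-1}

Answer: {-5, -4, -3, -2, 0, 1, 2, 3, 4, 5}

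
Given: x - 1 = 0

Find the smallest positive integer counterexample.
Testing positive integers:
x = 1: LHS = 1 - 1 = 0; 0 = 0 — holds
x = 2: LHS = 2 - 1 = 1; 1 = 0 — FAILS  ← smallest positive counterexample

Answer: x = 2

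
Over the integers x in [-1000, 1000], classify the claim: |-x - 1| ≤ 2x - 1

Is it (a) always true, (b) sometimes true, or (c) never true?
Holds at x = 2: LHS = |-2 - 1| = |-3| = 3, RHS = 2·2 - 1 = 3; 3 ≤ 3 — holds
Fails at x = 0: LHS = |-0 - 1| = |-1| = 1, RHS = 2·0 - 1 = -1; 1 ≤ -1 — FAILS
It is satisfied by some integers in the range but not all.

Answer: Sometimes true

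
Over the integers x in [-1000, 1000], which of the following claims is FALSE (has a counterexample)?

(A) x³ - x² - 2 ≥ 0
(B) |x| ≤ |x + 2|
(A) x = 0: LHS = 0³ - 0² - 2 = -2; -2 ≥ 0 — FAILS
(B) x = -2: LHS = |-2| = 2, RHS = |(-2) + 2| = |0| = 0; 2 ≤ 0 — FAILS

Answer: Both A and B are false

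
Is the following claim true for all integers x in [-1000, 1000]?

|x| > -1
An absolute value is never negative, so the left side is ≥ 0 for every x, while the right side is -1. Tightest case in [-1000, 1000] is x = 0:
x = 0: LHS = |0| = 0; 0 > -1 — holds
Hence LHS − RHS is never zero or negative, i.e. LHS > RHS throughout, so the relation holds for every integer in [-1000, 1000].

No counterexample exists.

Answer: True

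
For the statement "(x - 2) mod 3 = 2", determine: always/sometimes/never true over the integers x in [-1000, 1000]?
Holds at x = 1: LHS = (1 - 2) mod 3 = (-1) mod 3 = 2; 2 = 2 — holds
Fails at x = 0: LHS = (0 - 2) mod 3 = (-2) mod 3 = 1; 1 = 2 — FAILS
It is satisfied by some integers in the range but not all.

Answer: Sometimes true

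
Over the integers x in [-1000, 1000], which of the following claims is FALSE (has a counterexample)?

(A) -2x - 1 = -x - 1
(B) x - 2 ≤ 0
(A) x = 1: LHS = -2·1 - 1 = -3, RHS = -1 - 1 = -2; -3 = -2 — FAILS
(B) x = 3: LHS = 3 - 2 = 1; 1 ≤ 0 — FAILS

Answer: Both A and B are false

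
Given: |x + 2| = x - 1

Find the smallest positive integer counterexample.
Testing positive integers:
x = 1: LHS = |1 + 2| = |3| = 3, RHS = 1 - 1 = 0; 3 = 0 — FAILS  ← smallest positive counterexample

Answer: x = 1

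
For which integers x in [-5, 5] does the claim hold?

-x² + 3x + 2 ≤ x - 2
Holds for: {-5, -4, -3, -2, 4, 5}
Fails for: {-1, 0, 1, 2, 3}

Answer: {-5, -4, -3, -2, 4, 5}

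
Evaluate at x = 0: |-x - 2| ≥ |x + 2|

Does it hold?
x = 0: LHS = |-0 - 2| = |-2| = 2, RHS = |0 + 2| = |2| = 2; 2 ≥ 2 — holds

The relation is satisfied at x = 0.

Answer: Yes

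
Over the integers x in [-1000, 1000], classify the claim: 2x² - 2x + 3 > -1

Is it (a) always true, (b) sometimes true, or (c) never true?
Over all integers in [-1000, 1000], LHS − RHS is smallest at x = 0, where it equals 4:
x = 0: LHS = 2·0² - 2·0 + 3 = 3; 3 > -1 — holds
At the ends of the range:
x = -1000: LHS = 2·(-1000)² - 2·(-1000) + 3 = 2002003; 2002003 > -1 — holds
x = 1000: LHS = 2·1000² - 2·1000 + 3 = 1998003; 1998003 > -1 — holds
Hence LHS − RHS is never zero or negative, i.e. LHS > RHS throughout, so the relation holds for every integer in [-1000, 1000].

No counterexample exists.

Answer: Always true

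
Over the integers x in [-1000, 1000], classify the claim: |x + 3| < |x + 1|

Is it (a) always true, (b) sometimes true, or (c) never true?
Holds at x = -3: LHS = |(-3) + 3| = |0| = 0, RHS = |(-3) + 1| = |-2| = 2; 0 < 2 — holds
Fails at x = 0: LHS = |0 + 3| = |3| = 3, RHS = |0 + 1| = |1| = 1; 3 < 1 — FAILS
It is satisfied by some integers in the range but not all.

Answer: Sometimes true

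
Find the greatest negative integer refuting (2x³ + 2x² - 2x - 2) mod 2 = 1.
Testing negative integers from -1 downward:
x = -1: LHS = (2·(-1)³ + 2·(-1)² - 2·(-1) - 2) mod 2 = 0 mod 2 = 0; 0 = 1 — FAILS  ← closest negative counterexample to 0

Answer: x = -1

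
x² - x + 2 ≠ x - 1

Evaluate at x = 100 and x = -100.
x = 100: LHS = 100² - 100 + 2 = 9902, RHS = 100 - 1 = 99; 9902 ≠ 99 — holds
x = -100: LHS = (-100)² - (-100) + 2 = 10102, RHS = (-100) - 1 = -101; 10102 ≠ -101 — holds

Answer: Yes, holds for both x = 100 and x = -100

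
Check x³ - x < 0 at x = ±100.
x = 100: LHS = 100³ - 100 = 999900; 999900 < 0 — FAILS
x = -100: LHS = (-100)³ - (-100) = -999900; -999900 < 0 — holds

Answer: Partially: fails for x = 100, holds for x = -100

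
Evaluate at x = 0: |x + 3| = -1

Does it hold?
x = 0: LHS = |0 + 3| = |3| = 3; 3 = -1 — FAILS

The relation fails at x = 0, so x = 0 is a counterexample.

Answer: No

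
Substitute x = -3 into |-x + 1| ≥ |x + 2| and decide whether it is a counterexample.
Substitute x = -3 into the relation:
x = -3: LHS = |-(-3) + 1| = |4| = 4, RHS = |(-3) + 2| = |-1| = 1; 4 ≥ 1 — holds

The claim holds here, so x = -3 is not a counterexample. (A counterexample exists elsewhere, e.g. x = 0.)

Answer: No, x = -3 is not a counterexample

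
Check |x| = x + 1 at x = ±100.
x = 100: LHS = |100| = 100, RHS = 100 + 1 = 101; 100 = 101 — FAILS
x = -100: LHS = |-100| = 100, RHS = (-100) + 1 = -99; 100 = -99 — FAILS

Answer: No, fails for both x = 100 and x = -100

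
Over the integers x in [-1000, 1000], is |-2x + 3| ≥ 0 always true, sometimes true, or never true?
An absolute value is never negative, so the left side is ≥ 0 for every x, while the right side is 0. Tightest case in [-1000, 1000] is x = 1:
x = 1: LHS = |-2·1 + 3| = |1| = 1; 1 ≥ 0 — holds
Hence LHS − RHS is never negative, i.e. LHS ≥ RHS throughout, so the relation holds for every integer in [-1000, 1000].

No counterexample exists.

Answer: Always true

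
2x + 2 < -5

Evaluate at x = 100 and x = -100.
x = 100: LHS = 2·100 + 2 = 202; 202 < -5 — FAILS
x = -100: LHS = 2·(-100) + 2 = -198; -198 < -5 — holds

Answer: Partially: fails for x = 100, holds for x = -100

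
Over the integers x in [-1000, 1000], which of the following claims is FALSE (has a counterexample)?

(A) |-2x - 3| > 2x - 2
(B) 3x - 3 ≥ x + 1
(A) Over all integers in [-1000, 1000], LHS − RHS is smallest at x = 0, where it equals 5:
x = 0: LHS = |-2·0 - 3| = |-3| = 3, RHS = 2·0 - 2 = -2; 3 > -2 — holds
At the ends of the range:
x = -1000: LHS = |-2·(-1000) - 3| = |1997| = 1997, RHS = 2·(-1000) - 2 = -2002; 1997 > -2002 — holds
x = 1000: LHS = |-2·1000 - 3| = |-2003| = 2003, RHS = 2·1000 - 2 = 1998; 2003 > 1998 — holds
Hence LHS − RHS is never zero or negative, i.e. LHS > RHS throughout, so the relation holds for every integer in [-1000, 1000].

(B) x = 0: LHS = 3·0 - 3 = -3, RHS = 0 + 1 = 1; -3 ≥ 1 — FAILS

Only (B) has a counterexample.

Answer: B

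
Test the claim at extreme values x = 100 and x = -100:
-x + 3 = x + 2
x = 100: LHS = -100 + 3 = -97, RHS = 100 + 2 = 102; -97 = 102 — FAILS
x = -100: LHS = -(-100) + 3 = 103, RHS = (-100) + 2 = -98; 103 = -98 — FAILS

Answer: No, fails for both x = 100 and x = -100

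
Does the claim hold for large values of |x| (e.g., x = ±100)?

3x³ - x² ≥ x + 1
x = 100: LHS = 3·100³ - 100² = 2990000, RHS = 100 + 1 = 101; 2990000 ≥ 101 — holds
x = -100: LHS = 3·(-100)³ - (-100)² = -3010000, RHS = (-100) + 1 = -99; -3010000 ≥ -99 — FAILS

Answer: Partially: holds for x = 100, fails for x = -100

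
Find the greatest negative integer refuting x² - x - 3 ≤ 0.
Testing negative integers from -1 downward:
x = -1: LHS = (-1)² - (-1) - 3 = -1; -1 ≤ 0 — holds
x = -2: LHS = (-2)² - (-2) - 3 = 3; 3 ≤ 0 — FAILS  ← closest negative counterexample to 0

Answer: x = -2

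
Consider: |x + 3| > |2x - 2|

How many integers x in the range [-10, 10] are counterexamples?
Counterexamples in [-10, 10]: {-10, -9, -8, -7, -6, -5, -4, -3, -2, -1, 5, 6, 7, 8, 9, 10}.

Counting them gives 16 values.

Answer: 16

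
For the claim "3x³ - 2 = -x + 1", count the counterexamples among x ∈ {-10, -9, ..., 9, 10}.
Counterexamples in [-10, 10]: {-10, -9, -8, -7, -6, -5, -4, -3, -2, -1, 0, 1, 2, 3, 4, 5, 6, 7, 8, 9, 10}.

Counting them gives 21 values.

Answer: 21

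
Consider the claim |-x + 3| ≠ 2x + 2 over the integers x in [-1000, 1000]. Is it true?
Track d = LHS − RHS over the integers in [-1000, 1000]. Equality would need d = 0, but d changes sign only between consecutive integers, jumping over 0:
x = 0: LHS = |-0 + 3| = |3| = 3, RHS = 2·0 + 2 = 2; 3 ≠ 2 — holds  (d = 1)
x = 1: LHS = |-1 + 3| = |2| = 2, RHS = 2·1 + 2 = 4; 2 ≠ 4 — holds  (d = -2)
Away from these crossings d keeps a constant sign, and checking every integer in [-1000, 1000] confirms d ≠ 0 throughout. Hence the two sides are never equal, so the relation holds for every integer in [-1000, 1000].

No counterexample exists.

Answer: True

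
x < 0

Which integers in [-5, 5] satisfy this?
Holds for: {-5, -4, -3, -2, -1}
Fails for: {0, 1, 2, 3, 4, 5}

Answer: {-5, -4, -3, -2, -1}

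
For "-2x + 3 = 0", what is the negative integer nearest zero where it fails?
Testing negative integers from -1 downward:
x = -1: LHS = -2·(-1) + 3 = 5; 5 = 0 — FAILS  ← closest negative counterexample to 0

Answer: x = -1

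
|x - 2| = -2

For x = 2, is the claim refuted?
Substitute x = 2 into the relation:
x = 2: LHS = |2 - 2| = |0| = 0; 0 = -2 — FAILS

Since the claim fails at x = 2, this value is a counterexample.

Answer: Yes, x = 2 is a counterexample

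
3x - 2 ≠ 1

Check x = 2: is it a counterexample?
Substitute x = 2 into the relation:
x = 2: LHS = 3·2 - 2 = 4; 4 ≠ 1 — holds

The claim holds here, so x = 2 is not a counterexample. (A counterexample exists elsewhere, e.g. x = 1.)

Answer: No, x = 2 is not a counterexample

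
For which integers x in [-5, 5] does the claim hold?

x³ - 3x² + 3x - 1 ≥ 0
Holds for: {1, 2, 3, 4, 5}
Fails for: {-5, -4, -3, -2, -1, 0}

Answer: {1, 2, 3, 4, 5}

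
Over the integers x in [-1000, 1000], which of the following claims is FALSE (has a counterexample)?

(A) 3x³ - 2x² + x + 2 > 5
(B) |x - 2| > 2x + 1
(A) x = 0: LHS = 3·0³ - 2·0² + 0 + 2 = 2; 2 > 5 — FAILS
(B) x = 1: LHS = |1 - 2| = |-1| = 1, RHS = 2·1 + 1 = 3; 1 > 3 — FAILS

Answer: Both A and B are false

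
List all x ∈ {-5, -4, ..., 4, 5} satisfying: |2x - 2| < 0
An absolute value is never negative, so the left side is ≥ 0 for every x, while the right side is 0. Tightest case in [-5, 5] is x = 1:
x = 1: LHS = |2·1 - 2| = |0| = 0; 0 < 0 — FAILS
Hence LHS − RHS is never negative, i.e. LHS ≥ RHS throughout, so the claimed relation (<) fails for every integer in [-5, 5].

Answer: None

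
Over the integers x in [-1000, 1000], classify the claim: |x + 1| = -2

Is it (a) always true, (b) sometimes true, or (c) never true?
An absolute value is never negative, so the left side is ≥ 0 for every x, while the right side is -2. Tightest case in [-1000, 1000] is x = -1:
x = -1: LHS = |(-1) + 1| = |0| = 0; 0 = -2 — FAILS
Hence LHS − RHS is never 0, i.e. the two sides are never equal, so the claimed relation (=) fails for every integer in [-1000, 1000].

No integer in the range satisfies it.

Answer: Never true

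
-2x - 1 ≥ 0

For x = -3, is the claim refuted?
Substitute x = -3 into the relation:
x = -3: LHS = -2·(-3) - 1 = 5; 5 ≥ 0 — holds

The claim holds here, so x = -3 is not a counterexample. (A counterexample exists elsewhere, e.g. x = 0.)

Answer: No, x = -3 is not a counterexample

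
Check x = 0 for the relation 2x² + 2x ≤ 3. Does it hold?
x = 0: LHS = 2·0² + 2·0 = 0; 0 ≤ 3 — holds

The relation is satisfied at x = 0.

Answer: Yes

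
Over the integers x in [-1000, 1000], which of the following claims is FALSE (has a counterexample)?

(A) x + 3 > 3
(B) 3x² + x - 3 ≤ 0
(A) x = 0: LHS = 0 + 3 = 3; 3 > 3 — FAILS
(B) x = 1: LHS = 3·1² + 1 - 3 = 1; 1 ≤ 0 — FAILS

Answer: Both A and B are false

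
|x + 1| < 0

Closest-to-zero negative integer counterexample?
Testing negative integers from -1 downward:
x = -1: LHS = |(-1) + 1| = |0| = 0; 0 < 0 — FAILS  ← closest negative counterexample to 0

Answer: x = -1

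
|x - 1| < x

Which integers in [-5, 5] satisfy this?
Holds for: {1, 2, 3, 4, 5}
Fails for: {-5, -4, -3, -2, -1, 0}

Answer: {1, 2, 3, 4, 5}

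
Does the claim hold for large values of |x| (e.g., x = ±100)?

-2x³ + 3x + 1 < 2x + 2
x = 100: LHS = -2·100³ + 3·100 + 1 = -1999699, RHS = 2·100 + 2 = 202; -1999699 < 202 — holds
x = -100: LHS = -2·(-100)³ + 3·(-100) + 1 = 1999701, RHS = 2·(-100) + 2 = -198; 1999701 < -198 — FAILS

Answer: Partially: holds for x = 100, fails for x = -100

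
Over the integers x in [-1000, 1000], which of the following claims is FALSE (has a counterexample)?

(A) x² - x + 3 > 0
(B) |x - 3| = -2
(A) Over all integers in [-1000, 1000], LHS − RHS is smallest at x = 0, where it equals 3:
x = 0: LHS = 0² - 0 + 3 = 3; 3 > 0 — holds
At the ends of the range:
x = -1000: LHS = (-1000)² - (-1000) + 3 = 1001003; 1001003 > 0 — holds
x = 1000: LHS = 1000² - 1000 + 3 = 999003; 999003 > 0 — holds
Hence LHS − RHS is never zero or negative, i.e. LHS > RHS throughout, so the relation holds for every integer in [-1000, 1000].

(B) x = 0: LHS = |0 - 3| = |-3| = 3; 3 = -2 — FAILS

Only (B) has a counterexample.

Answer: B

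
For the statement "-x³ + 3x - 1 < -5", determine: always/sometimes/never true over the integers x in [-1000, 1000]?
Holds at x = 3: LHS = -3³ + 3·3 - 1 = -19; -19 < -5 — holds
Fails at x = 0: LHS = -0³ + 3·0 - 1 = -1; -1 < -5 — FAILS
It is satisfied by some integers in the range but not all.

Answer: Sometimes true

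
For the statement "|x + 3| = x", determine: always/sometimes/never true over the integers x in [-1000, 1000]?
Over all integers in [-1000, 1000], LHS − RHS is always positive; it is smallest at x = 0, where it equals 3:
x = 0: LHS = |0 + 3| = |3| = 3; 3 = 0 — FAILS
At the ends of the range:
x = -1000: LHS = |(-1000) + 3| = |-997| = 997; 997 = -1000 — FAILS
x = 1000: LHS = |1000 + 3| = |1003| = 1003; 1003 = 1000 — FAILS
Hence LHS − RHS is never 0, i.e. the two sides are never equal, so the claimed relation (=) fails for every integer in [-1000, 1000].

No integer in the range satisfies it.

Answer: Never true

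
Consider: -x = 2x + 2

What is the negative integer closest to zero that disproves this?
Testing negative integers from -1 downward:
x = -1: LHS = -(-1) = 1, RHS = 2·(-1) + 2 = 0; 1 = 0 — FAILS  ← closest negative counterexample to 0

Answer: x = -1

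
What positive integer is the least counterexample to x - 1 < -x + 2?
Testing positive integers:
x = 1: LHS = 1 - 1 = 0, RHS = -1 + 2 = 1; 0 < 1 — holds
x = 2: LHS = 2 - 1 = 1, RHS = -2 + 2 = 0; 1 < 0 — FAILS  ← smallest positive counterexample

Answer: x = 2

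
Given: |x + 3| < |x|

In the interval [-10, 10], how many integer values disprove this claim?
Counterexamples in [-10, 10]: {-1, 0, 1, 2, 3, 4, 5, 6, 7, 8, 9, 10}.

Counting them gives 12 values.

Answer: 12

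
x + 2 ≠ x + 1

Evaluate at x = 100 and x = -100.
x = 100: LHS = 100 + 2 = 102, RHS = 100 + 1 = 101; 102 ≠ 101 — holds
x = -100: LHS = (-100) + 2 = -98, RHS = (-100) + 1 = -99; -98 ≠ -99 — holds

Answer: Yes, holds for both x = 100 and x = -100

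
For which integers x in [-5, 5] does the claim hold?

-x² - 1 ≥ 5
Over all integers in [-5, 5], LHS − RHS is largest at x = 0, where it equals -6:
x = 0: LHS = -0² - 1 = -1; -1 ≥ 5 — FAILS
At the ends of the range:
x = -5: LHS = -(-5)² - 1 = -26; -26 ≥ 5 — FAILS
x = 5: LHS = -5² - 1 = -26; -26 ≥ 5 — FAILS
Hence LHS − RHS is never zero or positive, i.e. LHS < RHS throughout, so the claimed relation (≥) fails for every integer in [-5, 5].

Answer: None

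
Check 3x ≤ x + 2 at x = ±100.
x = 100: LHS = 3·100 = 300, RHS = 100 + 2 = 102; 300 ≤ 102 — FAILS
x = -100: LHS = 3·(-100) = -300, RHS = (-100) + 2 = -98; -300 ≤ -98 — holds

Answer: Partially: fails for x = 100, holds for x = -100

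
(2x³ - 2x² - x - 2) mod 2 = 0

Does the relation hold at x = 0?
x = 0: LHS = (2·0³ - 2·0² - 0 - 2) mod 2 = (-2) mod 2 = 0; 0 = 0 — holds

The relation is satisfied at x = 0.

Answer: Yes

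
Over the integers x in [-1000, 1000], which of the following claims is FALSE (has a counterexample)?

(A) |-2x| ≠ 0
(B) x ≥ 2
(A) x = 0: LHS = |-2·0| = |0| = 0; 0 ≠ 0 — FAILS
(B) x = 0: 0 ≥ 2 — FAILS

Answer: Both A and B are false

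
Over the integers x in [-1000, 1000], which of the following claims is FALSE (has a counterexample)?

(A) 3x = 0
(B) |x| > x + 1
(A) x = 1: LHS = 3·1 = 3; 3 = 0 — FAILS
(B) x = 0: LHS = |0| = 0, RHS = 0 + 1 = 1; 0 > 1 — FAILS

Answer: Both A and B are false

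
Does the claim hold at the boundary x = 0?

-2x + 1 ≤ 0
x = 0: LHS = -2·0 + 1 = 1; 1 ≤ 0 — FAILS

The relation fails at x = 0, so x = 0 is a counterexample.

Answer: No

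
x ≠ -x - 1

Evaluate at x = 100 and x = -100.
x = 100: RHS = -100 - 1 = -101; 100 ≠ -101 — holds
x = -100: RHS = -(-100) - 1 = 99; -100 ≠ 99 — holds

Answer: Yes, holds for both x = 100 and x = -100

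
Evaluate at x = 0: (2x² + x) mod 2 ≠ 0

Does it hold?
x = 0: LHS = (2·0² + 0) mod 2 = 0 mod 2 = 0; 0 ≠ 0 — FAILS

The relation fails at x = 0, so x = 0 is a counterexample.

Answer: No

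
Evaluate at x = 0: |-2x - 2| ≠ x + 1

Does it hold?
x = 0: LHS = |-2·0 - 2| = |-2| = 2, RHS = 0 + 1 = 1; 2 ≠ 1 — holds

The relation is satisfied at x = 0.

Answer: Yes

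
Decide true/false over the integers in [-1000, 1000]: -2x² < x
The claim fails at x = 0:
x = 0: LHS = -2·0² = 0; 0 < 0 — FAILS

Because a single integer refutes it, the statement is false.

Answer: False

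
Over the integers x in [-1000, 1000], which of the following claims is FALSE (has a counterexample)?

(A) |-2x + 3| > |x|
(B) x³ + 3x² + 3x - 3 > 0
(A) x = 1: LHS = |-2·1 + 3| = |1| = 1, RHS = |1| = 1; 1 > 1 — FAILS
(B) x = 0: LHS = 0³ + 3·0² + 3·0 - 3 = -3; -3 > 0 — FAILS

Answer: Both A and B are false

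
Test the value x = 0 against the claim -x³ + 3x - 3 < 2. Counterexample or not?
Substitute x = 0 into the relation:
x = 0: LHS = -0³ + 3·0 - 3 = -3; -3 < 2 — holds

The claim holds here, so x = 0 is not a counterexample. (A counterexample exists elsewhere, e.g. x = -3.)

Answer: No, x = 0 is not a counterexample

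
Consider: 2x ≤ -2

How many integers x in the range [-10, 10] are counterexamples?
Counterexamples in [-10, 10]: {0, 1, 2, 3, 4, 5, 6, 7, 8, 9, 10}.

Counting them gives 11 values.

Answer: 11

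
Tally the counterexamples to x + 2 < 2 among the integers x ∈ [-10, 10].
Counterexamples in [-10, 10]: {0, 1, 2, 3, 4, 5, 6, 7, 8, 9, 10}.

Counting them gives 11 values.

Answer: 11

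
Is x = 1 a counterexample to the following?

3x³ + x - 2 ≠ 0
Substitute x = 1 into the relation:
x = 1: LHS = 3·1³ + 1 - 2 = 2; 2 ≠ 0 — holds

The relation holds at x = 1, so it is not a counterexample.

Answer: No, x = 1 is not a counterexample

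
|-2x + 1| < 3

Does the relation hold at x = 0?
x = 0: LHS = |-2·0 + 1| = |1| = 1; 1 < 3 — holds

The relation is satisfied at x = 0.

Answer: Yes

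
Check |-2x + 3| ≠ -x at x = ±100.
x = 100: LHS = |-2·100 + 3| = |-197| = 197; 197 ≠ -100 — holds
x = -100: LHS = |-2·(-100) + 3| = |203| = 203, RHS = -(-100) = 100; 203 ≠ 100 — holds

Answer: Yes, holds for both x = 100 and x = -100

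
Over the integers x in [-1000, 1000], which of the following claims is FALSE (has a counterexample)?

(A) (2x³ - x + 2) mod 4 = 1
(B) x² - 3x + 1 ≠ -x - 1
(A) x = 0: LHS = (2·0³ - 0 + 2) mod 4 = 2 mod 4 = 2; 2 = 1 — FAILS

(B) Over all integers in [-1000, 1000], LHS − RHS is always positive; it is smallest at x = 1, where it equals 1:
x = 1: LHS = 1² - 3·1 + 1 = -1, RHS = -1 - 1 = -2; -1 ≠ -2 — holds
At the ends of the range:
x = -1000: LHS = (-1000)² - 3·(-1000) + 1 = 1003001, RHS = -(-1000) - 1 = 999; 1003001 ≠ 999 — holds
x = 1000: LHS = 1000² - 3·1000 + 1 = 997001, RHS = -1000 - 1 = -1001; 997001 ≠ -1001 — holds
Hence LHS − RHS is never 0, i.e. the two sides are never equal, so the relation holds for every integer in [-1000, 1000].

Only (A) has a counterexample.

Answer: A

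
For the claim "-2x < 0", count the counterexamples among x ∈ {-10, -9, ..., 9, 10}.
Counterexamples in [-10, 10]: {-10, -9, -8, -7, -6, -5, -4, -3, -2, -1, 0}.

Counting them gives 11 values.

Answer: 11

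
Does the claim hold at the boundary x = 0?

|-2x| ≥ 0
x = 0: LHS = |-2·0| = |0| = 0; 0 ≥ 0 — holds

The relation is satisfied at x = 0.

Answer: Yes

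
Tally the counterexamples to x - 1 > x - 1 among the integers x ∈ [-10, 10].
Counterexamples in [-10, 10]: {-10, -9, -8, -7, -6, -5, -4, -3, -2, -1, 0, 1, 2, 3, 4, 5, 6, 7, 8, 9, 10}.

Counting them gives 21 values.

Answer: 21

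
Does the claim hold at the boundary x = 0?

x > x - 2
x = 0: RHS = 0 - 2 = -2; 0 > -2 — holds

The relation is satisfied at x = 0.

Answer: Yes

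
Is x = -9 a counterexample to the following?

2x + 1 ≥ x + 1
Substitute x = -9 into the relation:
x = -9: LHS = 2·(-9) + 1 = -17, RHS = (-9) + 1 = -8; -17 ≥ -8 — FAILS

Since the claim fails at x = -9, this value is a counterexample.

Answer: Yes, x = -9 is a counterexample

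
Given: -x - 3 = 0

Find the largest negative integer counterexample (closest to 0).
Testing negative integers from -1 downward:
x = -1: LHS = -(-1) - 3 = -2; -2 = 0 — FAILS  ← closest negative counterexample to 0

Answer: x = -1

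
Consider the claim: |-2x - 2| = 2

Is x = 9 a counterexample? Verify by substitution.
Substitute x = 9 into the relation:
x = 9: LHS = |-2·9 - 2| = |-20| = 20; 20 = 2 — FAILS

Since the claim fails at x = 9, this value is a counterexample.

Answer: Yes, x = 9 is a counterexample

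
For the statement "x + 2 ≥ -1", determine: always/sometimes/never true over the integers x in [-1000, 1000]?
Holds at x = 0: LHS = 0 + 2 = 2; 2 ≥ -1 — holds
Fails at x = -4: LHS = (-4) + 2 = -2; -2 ≥ -1 — FAILS
It is satisfied by some integers in the range but not all.

Answer: Sometimes true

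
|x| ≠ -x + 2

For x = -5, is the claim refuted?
Substitute x = -5 into the relation:
x = -5: LHS = |-5| = 5, RHS = -(-5) + 2 = 7; 5 ≠ 7 — holds

The claim holds here, so x = -5 is not a counterexample. (A counterexample exists elsewhere, e.g. x = 1.)

Answer: No, x = -5 is not a counterexample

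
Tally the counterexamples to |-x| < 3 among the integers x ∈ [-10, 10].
Counterexamples in [-10, 10]: {-10, -9, -8, -7, -6, -5, -4, -3, 3, 4, 5, 6, 7, 8, 9, 10}.

Counting them gives 16 values.

Answer: 16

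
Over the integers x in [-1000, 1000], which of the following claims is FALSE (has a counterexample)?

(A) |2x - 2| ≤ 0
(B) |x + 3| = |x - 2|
(A) x = 0: LHS = |2·0 - 2| = |-2| = 2; 2 ≤ 0 — FAILS
(B) x = 0: LHS = |0 + 3| = |3| = 3, RHS = |0 - 2| = |-2| = 2; 3 = 2 — FAILS

Answer: Both A and B are false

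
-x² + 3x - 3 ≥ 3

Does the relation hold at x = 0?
x = 0: LHS = -0² + 3·0 - 3 = -3; -3 ≥ 3 — FAILS

The relation fails at x = 0, so x = 0 is a counterexample.

Answer: No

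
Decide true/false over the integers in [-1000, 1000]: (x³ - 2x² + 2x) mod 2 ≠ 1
The claim fails at x = 1:
x = 1: LHS = (1³ - 2·1² + 2·1) mod 2 = 1 mod 2 = 1; 1 ≠ 1 — FAILS

Because a single integer refutes it, the statement is false.

Answer: False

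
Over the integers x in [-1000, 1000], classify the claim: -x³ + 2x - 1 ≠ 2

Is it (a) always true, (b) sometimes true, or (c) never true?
Track d = LHS − RHS over the integers in [-1000, 1000]. Equality would need d = 0, but d changes sign only between consecutive integers, jumping over 0:
x = -2: LHS = -(-2)³ + 2·(-2) - 1 = 3; 3 ≠ 2 — holds  (d = 1)
x = -1: LHS = -(-1)³ + 2·(-1) - 1 = -2; -2 ≠ 2 — holds  (d = -4)
Away from these crossings d keeps a constant sign, and checking every integer in [-1000, 1000] confirms d ≠ 0 throughout. Hence the two sides are never equal, so the relation holds for every integer in [-1000, 1000].

No counterexample exists.

Answer: Always true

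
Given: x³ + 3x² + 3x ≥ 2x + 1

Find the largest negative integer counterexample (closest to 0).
Testing negative integers from -1 downward:
x = -1: LHS = (-1)³ + 3·(-1)² + 3·(-1) = -1, RHS = 2·(-1) + 1 = -1; -1 ≥ -1 — holds
x = -2: LHS = (-2)³ + 3·(-2)² + 3·(-2) = -2, RHS = 2·(-2) + 1 = -3; -2 ≥ -3 — holds
x = -3: LHS = (-3)³ + 3·(-3)² + 3·(-3) = -9, RHS = 2·(-3) + 1 = -5; -9 ≥ -5 — FAILS  ← closest negative counterexample to 0

Answer: x = -3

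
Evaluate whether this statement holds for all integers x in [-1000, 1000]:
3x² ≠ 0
The claim fails at x = 0:
x = 0: LHS = 3·0² = 0; 0 ≠ 0 — FAILS

Because a single integer refutes it, the statement is false.

Answer: False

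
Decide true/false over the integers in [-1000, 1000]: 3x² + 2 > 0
Over all integers in [-1000, 1000], LHS − RHS is smallest at x = 0, where it equals 2:
x = 0: LHS = 3·0² + 2 = 2; 2 > 0 — holds
At the ends of the range:
x = -1000: LHS = 3·(-1000)² + 2 = 3000002; 3000002 > 0 — holds
x = 1000: LHS = 3·1000² + 2 = 3000002; 3000002 > 0 — holds
Hence LHS − RHS is never zero or negative, i.e. LHS > RHS throughout, so the relation holds for every integer in [-1000, 1000].

No counterexample exists.

Answer: True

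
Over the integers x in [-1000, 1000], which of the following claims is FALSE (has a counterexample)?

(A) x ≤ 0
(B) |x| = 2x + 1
(A) x = 1: 1 ≤ 0 — FAILS
(B) x = 0: LHS = |0| = 0, RHS = 2·0 + 1 = 1; 0 = 1 — FAILS

Answer: Both A and B are false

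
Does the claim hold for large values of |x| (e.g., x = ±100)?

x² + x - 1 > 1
x = 100: LHS = 100² + 100 - 1 = 10099; 10099 > 1 — holds
x = -100: LHS = (-100)² + (-100) - 1 = 9899; 9899 > 1 — holds

Answer: Yes, holds for both x = 100 and x = -100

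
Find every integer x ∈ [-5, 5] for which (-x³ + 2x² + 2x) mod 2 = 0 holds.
Holds for: {-4, -2, 0, 2, 4}
Fails for: {-5, -3, -1, 1, 3, 5}

Answer: {-4, -2, 0, 2, 4}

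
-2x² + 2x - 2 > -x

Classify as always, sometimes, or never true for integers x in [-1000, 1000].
Over all integers in [-1000, 1000], LHS − RHS is largest at x = 1, where it equals -1:
x = 1: LHS = -2·1² + 2·1 - 2 = -2; -2 > -1 — FAILS
At the ends of the range:
x = -1000: LHS = -2·(-1000)² + 2·(-1000) - 2 = -2002002, RHS = -(-1000) = 1000; -2002002 > 1000 — FAILS
x = 1000: LHS = -2·1000² + 2·1000 - 2 = -1998002; -1998002 > -1000 — FAILS
Hence LHS − RHS is never positive, i.e. LHS ≤ RHS throughout, so the claimed relation (>) fails for every integer in [-1000, 1000].

No integer in the range satisfies it.

Answer: Never true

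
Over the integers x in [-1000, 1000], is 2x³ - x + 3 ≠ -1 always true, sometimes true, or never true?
Track d = LHS − RHS over the integers in [-1000, 1000]. Equality would need d = 0, but d changes sign only between consecutive integers, jumping over 0:
x = -2: LHS = 2·(-2)³ - (-2) + 3 = -11; -11 ≠ -1 — holds  (d = -10)
x = -1: LHS = 2·(-1)³ - (-1) + 3 = 2; 2 ≠ -1 — holds  (d = 3)
Away from these crossings d keeps a constant sign, and checking every integer in [-1000, 1000] confirms d ≠ 0 throughout. Hence the two sides are never equal, so the relation holds for every integer in [-1000, 1000].

No counterexample exists.

Answer: Always true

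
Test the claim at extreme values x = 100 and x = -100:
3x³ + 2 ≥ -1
x = 100: LHS = 3·100³ + 2 = 3000002; 3000002 ≥ -1 — holds
x = -100: LHS = 3·(-100)³ + 2 = -2999998; -2999998 ≥ -1 — FAILS

Answer: Partially: holds for x = 100, fails for x = -100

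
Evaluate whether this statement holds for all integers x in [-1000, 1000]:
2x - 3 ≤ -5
The claim fails at x = 0:
x = 0: LHS = 2·0 - 3 = -3; -3 ≤ -5 — FAILS

Because a single integer refutes it, the statement is false.

Answer: False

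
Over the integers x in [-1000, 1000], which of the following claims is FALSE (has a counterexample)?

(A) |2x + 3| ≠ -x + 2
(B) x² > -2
(A) x = -5: LHS = |2·(-5) + 3| = |-7| = 7, RHS = -(-5) + 2 = 7; 7 ≠ 7 — FAILS

(B) Over all integers in [-1000, 1000], LHS − RHS is smallest at x = 0, where it equals 2:
x = 0: LHS = 0² = 0; 0 > -2 — holds
At the ends of the range:
x = -1000: LHS = (-1000)² = 1000000; 1000000 > -2 — holds
x = 1000: LHS = 1000² = 1000000; 1000000 > -2 — holds
Hence LHS − RHS is never zero or negative, i.e. LHS > RHS throughout, so the relation holds for every integer in [-1000, 1000].

Only (A) has a counterexample.

Answer: A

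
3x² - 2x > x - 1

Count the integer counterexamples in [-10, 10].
Over all integers in [-10, 10], LHS − RHS is smallest at x = 0, where it equals 1:
x = 0: LHS = 3·0² - 2·0 = 0, RHS = 0 - 1 = -1; 0 > -1 — holds
At the ends of the range:
x = -10: LHS = 3·(-10)² - 2·(-10) = 320, RHS = (-10) - 1 = -11; 320 > -11 — holds
x = 10: LHS = 3·10² - 2·10 = 280, RHS = 10 - 1 = 9; 280 > 9 — holds
Hence LHS − RHS is never zero or negative, i.e. LHS > RHS throughout, so the relation holds for every integer in [-10, 10].

No counterexample appears in that range.

Answer: 0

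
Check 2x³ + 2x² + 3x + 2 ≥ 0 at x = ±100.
x = 100: LHS = 2·100³ + 2·100² + 3·100 + 2 = 2020302; 2020302 ≥ 0 — holds
x = -100: LHS = 2·(-100)³ + 2·(-100)² + 3·(-100) + 2 = -1980298; -1980298 ≥ 0 — FAILS

Answer: Partially: holds for x = 100, fails for x = -100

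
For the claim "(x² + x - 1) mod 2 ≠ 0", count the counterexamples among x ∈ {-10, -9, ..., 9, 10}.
For a polynomial with integer coefficients, its value mod 2 depends only on x mod 2, so it suffices to check one representative of each residue class, x = 0, 1:
x = 0: LHS = (0² + 0 - 1) mod 2 = (-1) mod 2 = 1; 1 ≠ 0 — holds
x = 1: LHS = (1² + 1 - 1) mod 2 = 1 mod 2 = 1; 1 ≠ 0 — holds
The relation holds in every residue class, so the relation holds for every integer in [-10, 10].

No counterexample appears in that range.

Answer: 0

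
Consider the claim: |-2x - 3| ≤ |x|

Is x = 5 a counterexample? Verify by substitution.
Substitute x = 5 into the relation:
x = 5: LHS = |-2·5 - 3| = |-13| = 13, RHS = |5| = 5; 13 ≤ 5 — FAILS

Since the claim fails at x = 5, this value is a counterexample.

Answer: Yes, x = 5 is a counterexample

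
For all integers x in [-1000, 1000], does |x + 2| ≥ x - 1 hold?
Over all integers in [-1000, 1000], LHS − RHS is smallest at x = 0, where it equals 3:
x = 0: LHS = |0 + 2| = |2| = 2, RHS = 0 - 1 = -1; 2 ≥ -1 — holds
At the ends of the range:
x = -1000: LHS = |(-1000) + 2| = |-998| = 998, RHS = (-1000) - 1 = -1001; 998 ≥ -1001 — holds
x = 1000: LHS = |1000 + 2| = |1002| = 1002, RHS = 1000 - 1 = 999; 1002 ≥ 999 — holds
Hence LHS − RHS is never negative, i.e. LHS ≥ RHS throughout, so the relation holds for every integer in [-1000, 1000].

No counterexample exists.

Answer: True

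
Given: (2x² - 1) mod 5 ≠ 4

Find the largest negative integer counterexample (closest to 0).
Testing negative integers from -1 downward:
x = -1: LHS = (2·(-1)² - 1) mod 5 = 1 mod 5 = 1; 1 ≠ 4 — holds
x = -2: LHS = (2·(-2)² - 1) mod 5 = 7 mod 5 = 2; 2 ≠ 4 — holds
x = -3: LHS = (2·(-3)² - 1) mod 5 = 17 mod 5 = 2; 2 ≠ 4 — holds
x = -4: LHS = (2·(-4)² - 1) mod 5 = 31 mod 5 = 1; 1 ≠ 4 — holds
x = -5: LHS = (2·(-5)² - 1) mod 5 = 49 mod 5 = 4; 4 ≠ 4 — FAILS  ← closest negative counterexample to 0

Answer: x = -5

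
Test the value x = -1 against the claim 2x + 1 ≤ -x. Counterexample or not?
Substitute x = -1 into the relation:
x = -1: LHS = 2·(-1) + 1 = -1, RHS = -(-1) = 1; -1 ≤ 1 — holds

The claim holds here, so x = -1 is not a counterexample. (A counterexample exists elsewhere, e.g. x = 0.)

Answer: No, x = -1 is not a counterexample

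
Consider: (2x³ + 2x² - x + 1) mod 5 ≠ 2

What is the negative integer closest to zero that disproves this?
Testing negative integers from -1 downward:
x = -1: LHS = (2·(-1)³ + 2·(-1)² - (-1) + 1) mod 5 = 2 mod 5 = 2; 2 ≠ 2 — FAILS  ← closest negative counterexample to 0

Answer: x = -1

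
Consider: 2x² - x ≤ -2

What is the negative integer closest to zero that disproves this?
Testing negative integers from -1 downward:
x = -1: LHS = 2·(-1)² - (-1) = 3; 3 ≤ -2 — FAILS  ← closest negative counterexample to 0

Answer: x = -1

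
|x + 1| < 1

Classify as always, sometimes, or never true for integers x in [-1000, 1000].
Holds at x = -1: LHS = |(-1) + 1| = |0| = 0; 0 < 1 — holds
Fails at x = 0: LHS = |0 + 1| = |1| = 1; 1 < 1 — FAILS
It is satisfied by some integers in the range but not all.

Answer: Sometimes true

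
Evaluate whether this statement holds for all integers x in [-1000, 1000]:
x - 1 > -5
The claim fails at x = -4:
x = -4: LHS = (-4) - 1 = -5; -5 > -5 — FAILS

Because a single integer refutes it, the statement is false.

Answer: False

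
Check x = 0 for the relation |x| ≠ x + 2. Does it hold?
x = 0: LHS = |0| = 0, RHS = 0 + 2 = 2; 0 ≠ 2 — holds

The relation is satisfied at x = 0.

Answer: Yes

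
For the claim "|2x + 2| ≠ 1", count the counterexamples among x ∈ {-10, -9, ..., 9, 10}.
Track d = LHS − RHS over the integers in [-10, 10]. Equality would need d = 0, but d changes sign only between consecutive integers, jumping over 0:
x = -2: LHS = |2·(-2) + 2| = |-2| = 2; 2 ≠ 1 — holds  (d = 1)
x = -1: LHS = |2·(-1) + 2| = |0| = 0; 0 ≠ 1 — holds  (d = -1)
x = -1: LHS = |2·(-1) + 2| = |0| = 0; 0 ≠ 1 — holds  (d = -1)
x = 0: LHS = |2·0 + 2| = |2| = 2; 2 ≠ 1 — holds  (d = 1)
Away from these crossings d keeps a constant sign, and checking every integer in [-10, 10] confirms d ≠ 0 throughout. Hence the two sides are never equal, so the relation holds for every integer in [-10, 10].

No counterexample appears in that range.

Answer: 0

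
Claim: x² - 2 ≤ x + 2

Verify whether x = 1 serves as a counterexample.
Substitute x = 1 into the relation:
x = 1: LHS = 1² - 2 = -1, RHS = 1 + 2 = 3; -1 ≤ 3 — holds

The claim holds here, so x = 1 is not a counterexample. (A counterexample exists elsewhere, e.g. x = -2.)

Answer: No, x = 1 is not a counterexample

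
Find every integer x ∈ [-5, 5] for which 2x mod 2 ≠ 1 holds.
For a polynomial with integer coefficients, its value mod 2 depends only on x mod 2, so it suffices to check one representative of each residue class, x = 0, 1:
x = 0: LHS = (2·0) mod 2 = 0 mod 2 = 0; 0 ≠ 1 — holds
x = 1: LHS = (2·1) mod 2 = 2 mod 2 = 0; 0 ≠ 1 — holds
The relation holds in every residue class, so the relation holds for every integer in [-5, 5].

Answer: All integers in [-5, 5]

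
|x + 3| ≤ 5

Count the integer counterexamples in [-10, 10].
Counterexamples in [-10, 10]: {-10, -9, 3, 4, 5, 6, 7, 8, 9, 10}.

Counting them gives 10 values.

Answer: 10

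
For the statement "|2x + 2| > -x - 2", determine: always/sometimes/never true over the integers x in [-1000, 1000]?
Over all integers in [-1000, 1000], LHS − RHS is smallest at x = -1, where it equals 1:
x = -1: LHS = |2·(-1) + 2| = |0| = 0, RHS = -(-1) - 2 = -1; 0 > -1 — holds
At the ends of the range:
x = -1000: LHS = |2·(-1000) + 2| = |-1998| = 1998, RHS = -(-1000) - 2 = 998; 1998 > 998 — holds
x = 1000: LHS = |2·1000 + 2| = |2002| = 2002, RHS = -1000 - 2 = -1002; 2002 > -1002 — holds
Hence LHS − RHS is never zero or negative, i.e. LHS > RHS throughout, so the relation holds for every integer in [-1000, 1000].

No counterexample exists.

Answer: Always true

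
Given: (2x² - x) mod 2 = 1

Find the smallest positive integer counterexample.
Testing positive integers:
x = 1: LHS = (2·1² - 1) mod 2 = 1 mod 2 = 1; 1 = 1 — holds
x = 2: LHS = (2·2² - 2) mod 2 = 6 mod 2 = 0; 0 = 1 — FAILS  ← smallest positive counterexample

Answer: x = 2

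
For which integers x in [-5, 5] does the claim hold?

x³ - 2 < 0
Holds for: {-5, -4, -3, -2, -1, 0, 1}
Fails for: {2, 3, 4, 5}

Answer: {-5, -4, -3, -2, -1, 0, 1}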